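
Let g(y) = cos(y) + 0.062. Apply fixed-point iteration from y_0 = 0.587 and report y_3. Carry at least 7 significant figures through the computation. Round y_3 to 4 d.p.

y_1 = g(0.587000) = 0.894606
y_2 = g(0.894606) = 0.687826
y_3 = g(0.687826) = 0.834628

0.8346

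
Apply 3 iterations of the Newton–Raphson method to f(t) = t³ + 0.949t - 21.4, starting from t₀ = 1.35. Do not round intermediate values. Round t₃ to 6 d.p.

f'(t) = 3t² + 0.949
t_0 = 1.350000: f = -17.658475, f' = 6.416500 → t_1 = 1.350000 - (-17.658475)/(6.416500) = 4.102042
t_1 = 4.102042: f = 51.516847, f' = 51.429236 → t_2 = 4.102042 - (51.516847)/(51.429236) = 3.100338
t_2 = 3.100338: f = 11.342969, f' = 29.785289 → t_3 = 3.100338 - (11.342969)/(29.785289) = 2.719514

2.719514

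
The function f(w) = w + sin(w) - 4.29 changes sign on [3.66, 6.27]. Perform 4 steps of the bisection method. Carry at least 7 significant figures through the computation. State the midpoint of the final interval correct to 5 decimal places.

f(3.660000) = -1.125497, f(6.270000) = 1.966815 (opposite signs)
step 1: m = 4.965000, f(m) = -0.293263 < 0 → root in [4.965000, 6.270000]
step 2: m = 5.617500, f(m) = 0.709902 > 0 → root in [4.965000, 5.617500]
step 3: m = 5.291250, f(m) = 0.164164 > 0 → root in [4.965000, 5.291250]
step 4: m = 5.128125, f(m) = -0.076694 < 0 → root in [5.128125, 5.291250]
Midpoint of [5.128125, 5.291250] = 5.209687

5.20969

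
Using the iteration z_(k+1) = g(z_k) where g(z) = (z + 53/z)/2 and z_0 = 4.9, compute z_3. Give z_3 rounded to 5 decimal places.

7.28014

z_1 = g(4.900000) = 7.858163
z_2 = g(7.858163) = 7.301371
z_3 = g(7.301371) = 7.280141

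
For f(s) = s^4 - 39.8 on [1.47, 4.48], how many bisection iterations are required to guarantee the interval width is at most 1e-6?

Initial width b − a = 4.48 − 1.47 = 3.010000.
After n steps the width is (b−a)/2^n; need (b−a)/2^n ≤ 1e-6.
So n ≥ log₂(3.010000/1e-6) = log₂(3010000.0000) ≈ 21.5213.
Hence n = 22.

22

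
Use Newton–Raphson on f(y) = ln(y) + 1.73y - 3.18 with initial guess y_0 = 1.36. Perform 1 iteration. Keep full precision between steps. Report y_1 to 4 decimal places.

1.5708

Newton update: y ← y − f(y)/f'(y).
f'(y) = 1/y + 1.73
y_0 = 1.360000: f = -0.519715, f' = 2.465294 → y_1 = 1.360000 - (-0.519715)/(2.465294) = 1.570813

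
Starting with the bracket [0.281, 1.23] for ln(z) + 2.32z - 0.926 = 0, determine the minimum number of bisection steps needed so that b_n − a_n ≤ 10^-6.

20

Initial width b − a = 1.23 − 0.281 = 0.949000.
After n steps the width is (b−a)/2^n; need (b−a)/2^n ≤ 10^-6.
So n ≥ log₂(0.949000/10^-6) = log₂(949000.0000) ≈ 19.8560.
Hence n = 20.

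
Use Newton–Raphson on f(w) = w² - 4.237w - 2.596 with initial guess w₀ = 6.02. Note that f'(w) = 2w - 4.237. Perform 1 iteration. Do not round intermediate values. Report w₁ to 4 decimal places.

4.9771

Newton update: w ← w − f(w)/f'(w).
w_0 = 6.020000: f = 8.137660, f' = 7.803000 → w_1 = 6.020000 - (8.137660)/(7.803000) = 4.977111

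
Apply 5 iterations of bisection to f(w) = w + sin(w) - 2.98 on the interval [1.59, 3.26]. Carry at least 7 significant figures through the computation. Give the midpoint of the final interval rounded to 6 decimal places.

2.137969

f(1.590000) = -0.390184, f(3.260000) = 0.161869 (opposite signs)
step 1: m = 2.425000, f(m) = 0.101819 > 0 → root in [1.590000, 2.425000]
step 2: m = 2.007500, f(m) = -0.066349 < 0 → root in [2.007500, 2.425000]
step 3: m = 2.216250, f(m) = 0.035077 > 0 → root in [2.007500, 2.216250]
step 4: m = 2.111875, f(m) = -0.010971 < 0 → root in [2.111875, 2.216250]
step 5: m = 2.164062, f(m) = 0.013182 > 0 → root in [2.111875, 2.164062]
Midpoint of [2.111875, 2.164062] = 2.137969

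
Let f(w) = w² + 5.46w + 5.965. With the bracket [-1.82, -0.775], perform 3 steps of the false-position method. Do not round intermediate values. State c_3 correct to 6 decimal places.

False-position update: c = (a·f(b) − b·f(a))/(f(b) − f(a)); replace the endpoint whose sign matches f(c).
f(-1.820000) = -0.659800, f(-0.775000) = 2.334125
step 1: c = -1.589703, f(c) = -0.187623 < 0 → new bracket [-1.589703, -0.775000]
step 2: c = -1.529088, f(c) = -0.045710 < 0 → new bracket [-1.529088, -0.775000]
step 3: c = -1.514604, f(c) = -0.010712 < 0 → new bracket [-1.514604, -0.775000]

-1.514604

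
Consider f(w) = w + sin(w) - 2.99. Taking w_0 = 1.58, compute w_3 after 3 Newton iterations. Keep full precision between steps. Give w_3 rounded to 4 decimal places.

2.1565

f'(w) = 1 + cos(w)
w_0 = 1.580000: f = -0.410042, f' = 0.990796 → w_1 = 1.580000 - (-0.410042)/(0.990796) = 1.993851
w_1 = 1.993851: f = -0.084310, f' = 0.589452 → w_2 = 1.993851 - (-0.084310)/(0.589452) = 2.136882
w_2 = 2.136882: f = -0.009111, f' = 0.463668 → w_3 = 2.136882 - (-0.009111)/(0.463668) = 2.156532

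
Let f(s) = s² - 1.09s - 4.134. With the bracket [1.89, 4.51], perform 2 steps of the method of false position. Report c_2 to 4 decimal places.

False-position update: c = (a·f(b) − b·f(a))/(f(b) − f(a)); replace the endpoint whose sign matches f(c).
f(1.890000) = -2.622000, f(4.510000) = 11.290200
step 1: c = 2.383785, f(c) = -1.049894 < 0 → new bracket [2.383785, 4.510000]
step 2: c = 2.564683, f(c) = -0.351904 < 0 → new bracket [2.564683, 4.510000]

2.5647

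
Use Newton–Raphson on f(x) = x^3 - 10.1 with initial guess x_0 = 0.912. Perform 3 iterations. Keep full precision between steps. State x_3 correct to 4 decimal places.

2.4897

Newton update: x ← x − f(x)/f'(x).
f'(x) = 3x^2
x_0 = 0.912000: f = -9.341449, f' = 2.495232 → x_1 = 0.912000 - (-9.341449)/(2.495232) = 4.655720
x_1 = 4.655720: f = 90.816111, f' = 65.027181 → x_2 = 4.655720 - (90.816111)/(65.027181) = 3.259133
x_2 = 3.259133: f = 24.518337, f' = 31.865841 → x_3 = 3.259133 - (24.518337)/(31.865841) = 2.489709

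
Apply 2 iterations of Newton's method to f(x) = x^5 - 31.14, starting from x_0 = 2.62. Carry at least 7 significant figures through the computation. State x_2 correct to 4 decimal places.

2.0352

Newton update: x ← x − f(x)/f'(x).
f'(x) = 5x^4
x_0 = 2.620000: f = 92.314367, f' = 235.599937 → x_1 = 2.620000 - (92.314367)/(235.599937) = 2.228173
x_1 = 2.228173: f = 23.781797, f' = 123.244004 → x_2 = 2.228173 - (23.781797)/(123.244004) = 2.035208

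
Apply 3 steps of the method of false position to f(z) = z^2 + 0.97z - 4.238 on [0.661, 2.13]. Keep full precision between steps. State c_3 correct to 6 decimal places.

f(0.661000) = -3.159909, f(2.130000) = 2.365000
step 1: c = 1.501178, f(c) = -0.528322 < 0 → new bracket [1.501178, 2.130000]
step 2: c = 1.616001, f(c) = -0.059019 < 0 → new bracket [1.616001, 2.130000]
step 3: c = 1.628516, f(c) = -0.006276 < 0 → new bracket [1.628516, 2.130000]

1.628516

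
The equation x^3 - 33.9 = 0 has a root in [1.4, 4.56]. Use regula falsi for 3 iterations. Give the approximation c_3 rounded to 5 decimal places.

3.14613

False-position update: c = (a·f(b) − b·f(a))/(f(b) − f(a)); replace the endpoint whose sign matches f(c).
f(1.400000) = -31.156000, f(4.560000) = 60.918816
step 1: c = 2.469271, f(c) = -18.844110 < 0 → new bracket [2.469271, 4.560000]
step 2: c = 2.963209, f(c) = -7.881222 < 0 → new bracket [2.963209, 4.560000]
step 3: c = 3.146126, f(c) = -2.759314 < 0 → new bracket [3.146126, 4.560000]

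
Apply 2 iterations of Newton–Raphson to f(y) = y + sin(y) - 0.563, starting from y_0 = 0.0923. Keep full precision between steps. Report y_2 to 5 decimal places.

0.28339

Newton update: y ← y − f(y)/f'(y).
f'(y) = 1 + cos(y)
y_0 = 0.092300: f = -0.378531, f' = 1.995743 → y_1 = 0.092300 - (-0.378531)/(1.995743) = 0.281969
y_1 = 0.281969: f = -0.002783, f' = 1.960509 → y_2 = 0.281969 - (-0.002783)/(1.960509) = 0.283389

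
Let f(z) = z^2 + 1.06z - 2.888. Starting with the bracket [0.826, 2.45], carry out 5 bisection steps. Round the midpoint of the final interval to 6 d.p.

f(0.826000) = -1.330164, f(2.450000) = 5.711500 (opposite signs)
step 1: m = 1.638000, f(m) = 1.531324 > 0 → root in [0.826000, 1.638000]
step 2: m = 1.232000, f(m) = -0.064256 < 0 → root in [1.232000, 1.638000]
step 3: m = 1.435000, f(m) = 0.692325 > 0 → root in [1.232000, 1.435000]
step 4: m = 1.333500, f(m) = 0.303732 > 0 → root in [1.232000, 1.333500]
step 5: m = 1.282750, f(m) = 0.117163 > 0 → root in [1.232000, 1.282750]
Midpoint of [1.232000, 1.282750] = 1.257375

1.257375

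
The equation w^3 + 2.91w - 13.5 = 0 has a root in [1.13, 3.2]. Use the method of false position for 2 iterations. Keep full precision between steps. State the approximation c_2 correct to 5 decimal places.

1.83467

False-position update: c = (a·f(b) − b·f(a))/(f(b) − f(a)); replace the endpoint whose sign matches f(c).
f(1.130000) = -8.768803, f(3.200000) = 28.580000
step 1: c = 1.615997, f(c) = -4.577355 < 0 → new bracket [1.615997, 3.200000]
step 2: c = 1.834668, f(c) = -1.985610 < 0 → new bracket [1.834668, 3.200000]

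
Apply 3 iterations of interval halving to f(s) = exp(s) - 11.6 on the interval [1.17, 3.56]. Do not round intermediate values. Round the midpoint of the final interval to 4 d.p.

2.5144

f(1.170000) = -8.378007, f(3.560000) = 23.563197 (opposite signs)
step 1: m = 2.365000, f(m) = -0.955961 < 0 → root in [2.365000, 3.560000]
step 2: m = 2.962500, f(m) = 7.746277 > 0 → root in [2.365000, 2.962500]
step 3: m = 2.663750, f(m) = 2.750001 > 0 → root in [2.365000, 2.663750]
Midpoint of [2.365000, 2.663750] = 2.514375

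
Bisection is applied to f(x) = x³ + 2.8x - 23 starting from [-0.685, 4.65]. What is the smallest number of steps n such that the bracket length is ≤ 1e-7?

Initial width b − a = 4.65 − -0.685 = 5.335000.
After n steps the width is (b−a)/2^n; need (b−a)/2^n ≤ 1e-7.
So n ≥ log₂(5.335000/1e-7) = log₂(53350000.0000) ≈ 25.6690.
Hence n = 26.

26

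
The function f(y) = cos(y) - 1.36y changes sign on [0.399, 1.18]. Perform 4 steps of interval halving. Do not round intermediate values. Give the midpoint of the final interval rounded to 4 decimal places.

0.6187

f(0.399000) = 0.378810, f(1.180000) = -1.223875 (opposite signs)
step 1: m = 0.789500, f(m) = -0.369520 < 0 → root in [0.399000, 0.789500]
step 2: m = 0.594250, f(m) = 0.020389 > 0 → root in [0.594250, 0.789500]
step 3: m = 0.691875, f(m) = -0.170899 < 0 → root in [0.594250, 0.691875]
step 4: m = 0.643062, f(m) = -0.074302 < 0 → root in [0.594250, 0.643062]
Midpoint of [0.594250, 0.643062] = 0.618656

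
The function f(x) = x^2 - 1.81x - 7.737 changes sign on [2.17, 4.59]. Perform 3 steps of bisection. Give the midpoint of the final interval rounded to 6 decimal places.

f(2.170000) = -6.955800, f(4.590000) = 5.023200 (opposite signs)
step 1: m = 3.380000, f(m) = -2.430400 < 0 → root in [3.380000, 4.590000]
step 2: m = 3.985000, f(m) = 0.930375 > 0 → root in [3.380000, 3.985000]
step 3: m = 3.682500, f(m) = -0.841519 < 0 → root in [3.682500, 3.985000]
Midpoint of [3.682500, 3.985000] = 3.833750

3.833750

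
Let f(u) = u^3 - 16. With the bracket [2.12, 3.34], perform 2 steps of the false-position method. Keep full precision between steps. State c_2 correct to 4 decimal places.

f(2.120000) = -6.471872, f(3.340000) = 21.259704
step 1: c = 2.404718, f(c) = -2.094309 < 0 → new bracket [2.404718, 3.340000]
step 2: c = 2.488591, f(c) = -0.587942 < 0 → new bracket [2.488591, 3.340000]

2.4886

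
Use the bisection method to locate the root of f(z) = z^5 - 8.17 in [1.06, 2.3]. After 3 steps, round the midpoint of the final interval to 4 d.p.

f(1.060000) = -6.831774, f(2.300000) = 56.193430 (opposite signs)
step 1: m = 1.680000, f(m) = 5.212782 > 0 → root in [1.060000, 1.680000]
step 2: m = 1.370000, f(m) = -3.343828 < 0 → root in [1.370000, 1.680000]
step 3: m = 1.525000, f(m) = 0.078011 > 0 → root in [1.370000, 1.525000]
Midpoint of [1.370000, 1.525000] = 1.447500

1.4475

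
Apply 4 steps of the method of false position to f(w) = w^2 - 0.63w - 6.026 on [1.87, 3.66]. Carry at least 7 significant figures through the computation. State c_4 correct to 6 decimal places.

f(1.870000) = -3.707200, f(3.660000) = 5.063800
step 1: c = 2.626571, f(c) = -0.781863 < 0 → new bracket [2.626571, 3.660000]
step 2: c = 2.764793, f(c) = -0.123737 < 0 → new bracket [2.764793, 3.660000]
step 3: c = 2.786147, f(c) = -0.018660 < 0 → new bracket [2.786147, 3.660000]
step 4: c = 2.789355, f(c) = -0.002793 < 0 → new bracket [2.789355, 3.660000]

2.789355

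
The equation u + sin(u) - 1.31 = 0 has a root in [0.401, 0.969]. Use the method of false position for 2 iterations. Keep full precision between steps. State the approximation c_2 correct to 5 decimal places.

False-position update: c = (a·f(b) − b·f(a))/(f(b) − f(a)); replace the endpoint whose sign matches f(c).
f(0.401000) = -0.518661, f(0.969000) = 0.483320
step 1: c = 0.695017, f(c) = 0.025415 > 0 → new bracket [0.401000, 0.695017]
step 2: c = 0.681283, f(c) = 0.001072 > 0 → new bracket [0.401000, 0.681283]

0.68128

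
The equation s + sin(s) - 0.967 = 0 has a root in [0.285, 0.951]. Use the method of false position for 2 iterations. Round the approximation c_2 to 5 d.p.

f(0.285000) = -0.400843, f(0.951000) = 0.797997
step 1: c = 0.507683, f(c) = 0.026837 > 0 → new bracket [0.285000, 0.507683]
step 2: c = 0.493710, f(c) = 0.000606 > 0 → new bracket [0.285000, 0.493710]

0.49371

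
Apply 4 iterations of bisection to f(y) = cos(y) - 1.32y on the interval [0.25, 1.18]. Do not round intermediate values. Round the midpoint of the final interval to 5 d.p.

0.62781

f(0.250000) = 0.638912, f(1.180000) = -1.176675 (opposite signs)
step 1: m = 0.715000, f(m) = -0.188707 < 0 → root in [0.250000, 0.715000]
step 2: m = 0.482500, f(m) = 0.248938 > 0 → root in [0.482500, 0.715000]
step 3: m = 0.598750, f(m) = 0.035691 > 0 → root in [0.598750, 0.715000]
step 4: m = 0.656875, f(m) = -0.075171 < 0 → root in [0.598750, 0.656875]
Midpoint of [0.598750, 0.656875] = 0.627812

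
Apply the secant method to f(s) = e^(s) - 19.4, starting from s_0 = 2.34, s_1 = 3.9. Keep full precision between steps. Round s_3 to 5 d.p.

2.85736

f(s_0) = -9.018763, f(s_1) = 30.002449
s_2 = 3.900000 - (30.002449)·(3.900000 - 2.340000)/(30.002449 - (-9.018763)) = 2.700554; f(s_2) = -4.512016
s_3 = 2.700554 - (-4.512016)·(2.700554 - 3.900000)/(-4.512016 - (30.002449)) = 2.857356; f(s_3) = -1.984583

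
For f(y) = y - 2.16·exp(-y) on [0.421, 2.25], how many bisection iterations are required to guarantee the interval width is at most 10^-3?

11

Initial width b − a = 2.25 − 0.421 = 1.829000.
After n steps the width is (b−a)/2^n; need (b−a)/2^n ≤ 10^-3.
So n ≥ log₂(1.829000/10^-3) = log₂(1829.0000) ≈ 10.8368.
Hence n = 11.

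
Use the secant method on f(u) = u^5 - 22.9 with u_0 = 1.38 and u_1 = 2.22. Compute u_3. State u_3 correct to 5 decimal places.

1.80939

f(u_0) = -17.895100, f(u_1) = 31.021861
u_2 = 2.220000 - (31.021861)·(2.220000 - 1.380000)/(31.021861 - (-17.895100)) = 1.687294; f(u_2) = -9.224170
u_3 = 1.687294 - (-9.224170)·(1.687294 - 2.220000)/(-9.224170 - (31.021861)) = 1.809387; f(u_3) = -3.506437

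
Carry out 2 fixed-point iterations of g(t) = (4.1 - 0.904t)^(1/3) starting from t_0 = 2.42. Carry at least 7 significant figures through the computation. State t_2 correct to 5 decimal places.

t_1 = g(2.420000) = 1.241234
t_2 = g(1.241234) = 1.438703

1.43870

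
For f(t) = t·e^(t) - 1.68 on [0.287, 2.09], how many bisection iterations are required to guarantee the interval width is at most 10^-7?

25

Initial width b − a = 2.09 − 0.287 = 1.803000.
After n steps the width is (b−a)/2^n; need (b−a)/2^n ≤ 10^-7.
So n ≥ log₂(1.803000/10^-7) = log₂(18030000.0000) ≈ 24.1039.
Hence n = 25.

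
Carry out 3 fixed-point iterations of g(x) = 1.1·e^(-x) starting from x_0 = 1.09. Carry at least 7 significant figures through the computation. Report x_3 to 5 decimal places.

0.51447

x_1 = g(1.090000) = 0.369838
x_2 = g(0.369838) = 0.759931
x_3 = g(0.759931) = 0.514469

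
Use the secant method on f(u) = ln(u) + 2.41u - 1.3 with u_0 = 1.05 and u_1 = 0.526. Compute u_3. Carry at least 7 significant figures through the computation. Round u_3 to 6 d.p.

f(u_0) = 1.279290, f(u_1) = -0.674794
u_2 = 0.526000 - (-0.674794)·(0.526000 - 1.050000)/(-0.674794 - (1.279290)) = 0.706950; f(u_2) = 0.056955
u_3 = 0.706950 - (0.056955)·(0.706950 - 0.526000)/(0.056955 - (-0.674794)) = 0.692866; f(u_3) = 0.002889

0.692866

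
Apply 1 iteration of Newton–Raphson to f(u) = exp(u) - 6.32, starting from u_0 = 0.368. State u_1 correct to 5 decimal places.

f'(u) = exp(u)
u_0 = 0.368000: f = -4.875158, f' = 1.444842 → u_1 = 0.368000 - (-4.875158)/(1.444842) = 3.742181

3.74218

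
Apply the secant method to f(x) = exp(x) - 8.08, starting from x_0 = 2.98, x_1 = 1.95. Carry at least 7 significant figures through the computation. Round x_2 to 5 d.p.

f(x_0) = 11.607817, f(x_1) = -1.051312
x_2 = 1.950000 - (-1.051312)·(1.950000 - 2.980000)/(-1.051312 - (11.607817)) = 2.035539; f(x_2) = -0.423621

2.03554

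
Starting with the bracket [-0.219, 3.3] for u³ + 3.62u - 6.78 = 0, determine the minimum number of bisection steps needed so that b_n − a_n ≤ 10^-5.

19

Initial width b − a = 3.3 − -0.219 = 3.519000.
After n steps the width is (b−a)/2^n; need (b−a)/2^n ≤ 10^-5.
So n ≥ log₂(3.519000/10^-5) = log₂(351900.0000) ≈ 18.4248.
Hence n = 19.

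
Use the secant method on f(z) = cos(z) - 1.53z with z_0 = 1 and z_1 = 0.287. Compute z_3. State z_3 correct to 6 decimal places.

0.556785

f(z_0) = -0.989698, f(z_1) = 0.519987
z_2 = 0.287000 - (0.519987)·(0.287000 - 1.000000)/(0.519987 - (-0.989698)) = 0.532582; f(z_2) = 0.046649
z_3 = 0.532582 - (0.046649)·(0.532582 - 0.287000)/(0.046649 - (0.519987)) = 0.556785; f(z_3) = -0.002922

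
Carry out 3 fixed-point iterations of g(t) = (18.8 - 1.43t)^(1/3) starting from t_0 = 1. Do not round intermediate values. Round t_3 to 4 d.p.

t_1 = g(1.000000) = 2.589802
t_2 = g(2.589802) = 2.471494
t_3 = g(2.471494) = 2.480692

2.4807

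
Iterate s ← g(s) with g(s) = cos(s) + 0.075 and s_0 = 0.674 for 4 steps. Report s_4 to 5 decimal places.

s_1 = g(0.674000) = 0.856331
s_2 = g(0.856331) = 0.730213
s_3 = g(0.730213) = 0.820032
s_4 = g(0.820032) = 0.757198

0.75720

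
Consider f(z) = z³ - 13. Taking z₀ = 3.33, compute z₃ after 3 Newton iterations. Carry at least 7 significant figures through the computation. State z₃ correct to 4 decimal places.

2.3516

Newton update: z ← z − f(z)/f'(z).
f'(z) = 3z²
z_0 = 3.330000: f = 23.926037, f' = 33.266700 → z_1 = 3.330000 - (23.926037)/(33.266700) = 2.610781
z_1 = 2.610781: f = 4.795550, f' = 20.448535 → z_2 = 2.610781 - (4.795550)/(20.448535) = 2.376263
z_2 = 2.376263: f = 0.417871, f' = 16.939880 → z_3 = 2.376263 - (0.417871)/(16.939880) = 2.351595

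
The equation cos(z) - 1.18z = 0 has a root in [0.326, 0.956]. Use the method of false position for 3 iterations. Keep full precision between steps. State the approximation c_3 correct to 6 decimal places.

f(0.326000) = 0.562651, f(0.956000) = -0.551288
step 1: c = 0.644213, f(c) = 0.039401 > 0 → new bracket [0.644213, 0.956000]
step 2: c = 0.665010, f(c) = 0.002198 > 0 → new bracket [0.665010, 0.956000]
step 3: c = 0.666166, f(c) = 0.000121 > 0 → new bracket [0.666166, 0.956000]

0.666166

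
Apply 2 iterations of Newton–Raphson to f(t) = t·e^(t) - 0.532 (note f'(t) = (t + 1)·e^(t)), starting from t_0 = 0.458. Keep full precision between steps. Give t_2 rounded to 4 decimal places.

0.3682

Newton update: t ← t − f(t)/f'(t).
t_0 = 0.458000: f = 0.192056, f' = 2.304965 → t_1 = 0.458000 - (0.192056)/(2.304965) = 0.374677
t_1 = 0.374677: f = 0.012976, f' = 1.999498 → t_2 = 0.374677 - (0.012976)/(1.999498) = 0.368187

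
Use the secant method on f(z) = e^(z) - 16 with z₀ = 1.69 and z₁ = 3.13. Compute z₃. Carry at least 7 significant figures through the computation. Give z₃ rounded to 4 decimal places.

Secant update: z_(k+1) = z_k − f(z_k)·(z_k − z_(k-1))/(f(z_k) − f(z_(k-1))).
f(z_0) = -10.580519, f(z_1) = 6.873980
z_2 = 3.130000 - (6.873980)·(3.130000 - 1.690000)/(6.873980 - (-10.580519)) = 2.562895; f(z_2) = -3.026677
z_3 = 2.562895 - (-3.026677)·(2.562895 - 3.130000)/(-3.026677 - (6.873980)) = 2.736262; f(z_3) = -0.570801

2.7363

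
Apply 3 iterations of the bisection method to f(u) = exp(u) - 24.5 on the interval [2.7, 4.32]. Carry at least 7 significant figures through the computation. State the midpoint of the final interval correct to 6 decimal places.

3.206250

f(2.700000) = -9.620268, f(4.320000) = 50.688628 (opposite signs)
step 1: m = 3.510000, f(m) = 8.948268 > 0 → root in [2.700000, 3.510000]
step 2: m = 3.105000, f(m) = -2.190781 < 0 → root in [3.105000, 3.510000]
step 3: m = 3.307500, f(m) = 2.816748 > 0 → root in [3.105000, 3.307500]
Midpoint of [3.105000, 3.307500] = 3.206250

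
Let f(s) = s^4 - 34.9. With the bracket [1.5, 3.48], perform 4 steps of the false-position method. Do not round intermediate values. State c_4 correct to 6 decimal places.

2.370236

f(1.500000) = -29.837500, f(3.480000) = 111.761788
step 1: c = 1.917221, f(c) = -21.388952 < 0 → new bracket [1.917221, 3.480000]
step 2: c = 2.168262, f(c) = -12.797228 < 0 → new bracket [2.168262, 3.480000]
step 3: c = 2.303030, f(c) = -6.768144 < 0 → new bracket [2.303030, 3.480000]
step 4: c = 2.370236, f(c) = -3.337875 < 0 → new bracket [2.370236, 3.480000]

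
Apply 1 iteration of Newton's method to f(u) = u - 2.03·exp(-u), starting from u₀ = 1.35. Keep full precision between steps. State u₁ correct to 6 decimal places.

Newton update: u ← u − f(u)/f'(u).
f'(u) = 1 + 2.03·exp(-u)
u_0 = 1.350000: f = 0.823742, f' = 1.526258 → u_1 = 1.350000 - (0.823742)/(1.526258) = 0.810286

0.810286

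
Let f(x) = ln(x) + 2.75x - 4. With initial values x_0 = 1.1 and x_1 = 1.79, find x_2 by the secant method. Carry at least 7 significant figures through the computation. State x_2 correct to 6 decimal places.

f(x_0) = -0.879690, f(x_1) = 1.504716
x_2 = 1.790000 - (1.504716)·(1.790000 - 1.100000)/(1.504716 - (-0.879690)) = 1.354565; f(x_2) = 0.028534

1.354565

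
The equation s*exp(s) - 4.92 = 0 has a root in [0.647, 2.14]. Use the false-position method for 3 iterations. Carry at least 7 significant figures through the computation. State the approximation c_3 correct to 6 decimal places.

1.236379

False-position update: c = (a·f(b) − b·f(a))/(f(b) − f(a)); replace the endpoint whose sign matches f(c).
f(0.647000) = -3.684358, f(2.140000) = 13.268797
step 1: c = 0.971467, f(c) = -2.353560 < 0 → new bracket [0.971467, 2.140000]
step 2: c = 1.147511, f(c) = -1.304950 < 0 → new bracket [1.147511, 2.140000]
step 3: c = 1.236379, f(c) = -0.662992 < 0 → new bracket [1.236379, 2.140000]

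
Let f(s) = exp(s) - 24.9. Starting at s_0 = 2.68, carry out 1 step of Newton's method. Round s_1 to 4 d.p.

3.3872

f'(s) = exp(s)
s_0 = 2.680000: f = -10.314907, f' = 14.585093 → s_1 = 2.680000 - (-10.314907)/(14.585093) = 3.387223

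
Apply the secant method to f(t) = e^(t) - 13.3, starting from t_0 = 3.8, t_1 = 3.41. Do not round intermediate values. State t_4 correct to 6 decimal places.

Secant update: t_(k+1) = t_k − f(t_k)·(t_k − t_(k-1))/(f(t_k) − f(t_(k-1))).
f(t_0) = 31.401184, f(t_1) = 16.965244
t_2 = 3.410000 - (16.965244)·(3.410000 - 3.800000)/(16.965244 - (31.401184)) = 2.951669; f(t_2) = 5.837860
t_3 = 2.951669 - (5.837860)·(2.951669 - 3.410000)/(5.837860 - (16.965244)) = 2.711210; f(t_3) = 1.747472
t_4 = 2.711210 - (1.747472)·(2.711210 - 2.951669)/(1.747472 - (5.837860)) = 2.608483; f(t_4) = 0.278432

2.608483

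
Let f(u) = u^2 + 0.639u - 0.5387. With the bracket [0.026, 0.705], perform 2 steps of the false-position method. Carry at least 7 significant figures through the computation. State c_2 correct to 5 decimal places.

0.47147

False-position update: c = (a·f(b) − b·f(a))/(f(b) − f(a)); replace the endpoint whose sign matches f(c).
f(0.026000) = -0.521410, f(0.705000) = 0.408820
step 1: c = 0.406591, f(c) = -0.113572 < 0 → new bracket [0.406591, 0.705000]
step 2: c = 0.471467, f(c) = -0.015151 < 0 → new bracket [0.471467, 0.705000]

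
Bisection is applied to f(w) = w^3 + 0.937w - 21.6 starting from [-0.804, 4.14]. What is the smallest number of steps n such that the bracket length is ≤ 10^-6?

23

Initial width b − a = 4.14 − -0.804 = 4.944000.
After n steps the width is (b−a)/2^n; need (b−a)/2^n ≤ 10^-6.
So n ≥ log₂(4.944000/10^-6) = log₂(4944000.0000) ≈ 22.2372.
Hence n = 23.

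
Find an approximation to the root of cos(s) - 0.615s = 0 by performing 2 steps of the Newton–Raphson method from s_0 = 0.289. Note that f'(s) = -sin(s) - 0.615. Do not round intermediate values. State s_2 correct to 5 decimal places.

0.95479

s_0 = 0.289000: f = 0.780794, f' = -0.899994 → s_1 = 0.289000 - (0.780794)/(-0.899994) = 1.156555
s_1 = 1.156555: f = -0.308786, f' = -1.530422 → s_2 = 1.156555 - (-0.308786)/(-1.530422) = 0.954790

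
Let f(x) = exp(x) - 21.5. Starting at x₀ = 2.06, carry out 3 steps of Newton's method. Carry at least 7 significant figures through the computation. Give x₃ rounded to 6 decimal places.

f'(x) = exp(x)
x_0 = 2.060000: f = -13.654030, f' = 7.845970 → x_1 = 2.060000 - (-13.654030)/(7.845970) = 3.800260
x_1 = 3.800260: f = 23.212824, f' = 44.712824 → x_2 = 3.800260 - (23.212824)/(44.712824) = 3.281107
x_2 = 3.281107: f = 5.105201, f' = 26.605201 → x_3 = 3.281107 - (5.105201)/(26.605201) = 3.089219

3.089219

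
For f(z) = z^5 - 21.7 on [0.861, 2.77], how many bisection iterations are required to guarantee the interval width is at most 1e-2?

8

Initial width b − a = 2.77 − 0.861 = 1.909000.
After n steps the width is (b−a)/2^n; need (b−a)/2^n ≤ 1e-2.
So n ≥ log₂(1.909000/1e-2) = log₂(190.9000) ≈ 7.5767.
Hence n = 8.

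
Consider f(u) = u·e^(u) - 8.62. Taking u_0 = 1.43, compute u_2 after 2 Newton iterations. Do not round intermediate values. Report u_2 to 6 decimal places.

1.653055

f'(u) = (u + 1)·e^(u)
u_0 = 1.430000: f = -2.644460, f' = 10.154239 → u_1 = 1.430000 - (-2.644460)/(10.154239) = 1.690429
u_1 = 1.690429: f = 0.545181, f' = 14.586988 → u_2 = 1.690429 - (0.545181)/(14.586988) = 1.653055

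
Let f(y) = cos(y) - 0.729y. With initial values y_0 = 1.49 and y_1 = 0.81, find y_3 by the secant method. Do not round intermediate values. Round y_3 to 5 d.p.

f(y_0) = -1.005502, f(y_1) = 0.099008
y_2 = 0.810000 - (0.099008)·(0.810000 - 1.490000)/(0.099008 - (-1.005502)) = 0.870955; f(y_2) = 0.009170
y_3 = 0.870955 - (0.009170)·(0.870955 - 0.810000)/(0.009170 - (0.099008)) = 0.877177; f(y_3) = -0.000137

0.87718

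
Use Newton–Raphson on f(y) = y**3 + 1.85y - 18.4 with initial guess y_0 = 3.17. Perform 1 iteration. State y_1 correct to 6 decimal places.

2.566203

f'(y) = 3y**2 + 1.85
y_0 = 3.170000: f = 19.319513, f' = 31.996700 → y_1 = 3.170000 - (19.319513)/(31.996700) = 2.566203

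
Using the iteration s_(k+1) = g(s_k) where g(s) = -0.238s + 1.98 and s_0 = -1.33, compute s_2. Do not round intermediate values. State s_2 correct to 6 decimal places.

s_1 = g(-1.330000) = 2.296540
s_2 = g(2.296540) = 1.433423

1.433423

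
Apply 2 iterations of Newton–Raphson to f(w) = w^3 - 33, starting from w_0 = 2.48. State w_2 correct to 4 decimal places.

3.2231

f'(w) = 3w^2
w_0 = 2.480000: f = -17.747008, f' = 18.451200 → w_1 = 2.480000 - (-17.747008)/(18.451200) = 3.441835
w_1 = 3.441835: f = 7.772759, f' = 35.538682 → w_2 = 3.441835 - (7.772759)/(35.538682) = 3.223122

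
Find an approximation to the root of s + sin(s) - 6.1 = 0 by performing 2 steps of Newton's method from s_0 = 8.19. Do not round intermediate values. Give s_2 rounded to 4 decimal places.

25.7223

Newton update: s ← s − f(s)/f'(s).
f'(s) = 1 + cos(s)
s_0 = 8.190000: f = 3.034075, f' = 0.670269 → s_1 = 8.190000 - (3.034075)/(0.670269) = 3.663349
s_1 = 3.663349: f = -2.935055, f' = 0.133055 → s_2 = 3.663349 - (-2.935055)/(0.133055) = 25.722339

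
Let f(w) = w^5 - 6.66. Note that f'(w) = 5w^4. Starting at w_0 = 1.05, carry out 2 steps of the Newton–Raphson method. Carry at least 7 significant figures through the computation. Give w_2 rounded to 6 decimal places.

w_0 = 1.050000: f = -5.383718, f' = 6.077531 → w_1 = 1.050000 - (-5.383718)/(6.077531) = 1.935840
w_1 = 1.935840: f = 20.526103, f' = 70.217857 → w_2 = 1.935840 - (20.526103)/(70.217857) = 1.643519

1.643519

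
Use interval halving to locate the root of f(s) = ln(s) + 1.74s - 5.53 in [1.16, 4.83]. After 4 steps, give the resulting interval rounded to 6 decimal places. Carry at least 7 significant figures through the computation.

f(1.160000) = -3.363180, f(4.830000) = 4.449046 (opposite signs)
step 1: m = 2.995000, f(m) = 0.778244 > 0 → root in [1.160000, 2.995000]
step 2: m = 2.077500, f(m) = -1.183985 < 0 → root in [2.077500, 2.995000]
step 3: m = 2.536250, f(m) = -0.186238 < 0 → root in [2.536250, 2.995000]
step 4: m = 2.765625, f(m) = 0.299454 > 0 → root in [2.536250, 2.765625]

[2.536250, 2.765625]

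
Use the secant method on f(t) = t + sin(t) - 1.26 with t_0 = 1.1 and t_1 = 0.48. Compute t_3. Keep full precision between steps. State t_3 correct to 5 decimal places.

0.65309

Secant update: t_(k+1) = t_k − f(t_k)·(t_k − t_(k-1))/(f(t_k) − f(t_(k-1))).
f(t_0) = 0.731207, f(t_1) = -0.318221
t_2 = 0.480000 - (-0.318221)·(0.480000 - 1.100000)/(-0.318221 - (0.731207)) = 0.668004; f(t_2) = 0.027425
t_3 = 0.668004 - (0.027425)·(0.668004 - 0.480000)/(0.027425 - (-0.318221)) = 0.653087; f(t_3) = 0.000729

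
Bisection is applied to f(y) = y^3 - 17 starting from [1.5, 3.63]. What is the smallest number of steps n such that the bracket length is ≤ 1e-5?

18

Initial width b − a = 3.63 − 1.5 = 2.130000.
After n steps the width is (b−a)/2^n; need (b−a)/2^n ≤ 1e-5.
So n ≥ log₂(2.130000/1e-5) = log₂(213000.0000) ≈ 17.7005.
Hence n = 18.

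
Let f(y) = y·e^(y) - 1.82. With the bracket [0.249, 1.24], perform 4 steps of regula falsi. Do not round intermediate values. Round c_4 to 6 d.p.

f(0.249000) = -1.500597, f(1.240000) = 2.464961
step 1: c = 0.624002, f(c) = -0.655374 < 0 → new bracket [0.624002, 1.240000]
step 2: c = 0.753382, f(c) = -0.219687 < 0 → new bracket [0.753382, 1.240000]
step 3: c = 0.793202, f(c) = -0.066655 < 0 → new bracket [0.793202, 1.240000]
step 4: c = 0.804966, f(c) = -0.019596 < 0 → new bracket [0.804966, 1.240000]

0.804966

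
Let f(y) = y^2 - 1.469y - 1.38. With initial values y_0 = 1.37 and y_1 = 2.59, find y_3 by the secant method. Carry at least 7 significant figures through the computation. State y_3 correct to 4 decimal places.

2.0985

f(y_0) = -1.515630, f(y_1) = 1.523390
y_2 = 2.590000 - (1.523390)·(2.590000 - 1.370000)/(1.523390 - (-1.515630)) = 1.978442; f(y_2) = -0.372098
y_3 = 1.978442 - (-0.372098)·(1.978442 - 2.590000)/(-0.372098 - (1.523390)) = 2.098495; f(y_3) = -0.059007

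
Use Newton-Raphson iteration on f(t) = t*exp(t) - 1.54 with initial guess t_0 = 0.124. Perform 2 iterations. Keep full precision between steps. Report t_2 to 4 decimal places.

0.8773

f'(t) = (t+1)*exp(t)
t_0 = 0.124000: f = -1.399630, f' = 1.272386 → t_1 = 0.124000 - (-1.399630)/(1.272386) = 1.224004
t_1 = 1.224004: f = 2.622568, f' = 7.563347 → t_2 = 1.224004 - (2.622568)/(7.563347) = 0.877257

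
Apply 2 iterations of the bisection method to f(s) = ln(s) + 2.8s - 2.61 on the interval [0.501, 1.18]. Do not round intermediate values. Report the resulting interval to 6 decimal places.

[0.840500, 1.010250]

f(0.501000) = -1.898349, f(1.180000) = 0.859514 (opposite signs)
step 1: m = 0.840500, f(m) = -0.430358 < 0 → root in [0.840500, 1.180000]
step 2: m = 1.010250, f(m) = 0.228898 > 0 → root in [0.840500, 1.010250]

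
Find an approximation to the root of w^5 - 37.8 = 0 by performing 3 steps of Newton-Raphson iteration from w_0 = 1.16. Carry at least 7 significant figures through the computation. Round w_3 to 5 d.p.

f'(w) = 5w^4
w_0 = 1.160000: f = -35.699658, f' = 9.053197 → w_1 = 1.160000 - (-35.699658)/(9.053197) = 5.103321
w_1 = 5.103321: f = 3423.699748, f' = 3391.418992 → w_2 = 5.103321 - (3423.699748)/(3391.418992) = 4.093802
w_2 = 4.093802: f = 1112.031886, f' = 1404.356869 → w_3 = 4.093802 - (1112.031886)/(1404.356869) = 3.301958

3.30196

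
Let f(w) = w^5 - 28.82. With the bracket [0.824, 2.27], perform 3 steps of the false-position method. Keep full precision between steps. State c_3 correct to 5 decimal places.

f(0.824000) = -28.440129, f(2.270000) = 31.453899
step 1: c = 1.510620, f(c) = -20.953602 < 0 → new bracket [1.510620, 2.270000]
step 2: c = 1.814236, f(c) = -9.165203 < 0 → new bracket [1.814236, 2.270000]
step 3: c = 1.917073, f(c) = -2.926328 < 0 → new bracket [1.917073, 2.270000]

1.91707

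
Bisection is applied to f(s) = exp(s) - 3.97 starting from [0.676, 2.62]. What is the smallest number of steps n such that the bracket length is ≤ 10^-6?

21

Initial width b − a = 2.62 − 0.676 = 1.944000.
After n steps the width is (b−a)/2^n; need (b−a)/2^n ≤ 10^-6.
So n ≥ log₂(1.944000/10^-6) = log₂(1944000.0000) ≈ 20.8906.
Hence n = 21.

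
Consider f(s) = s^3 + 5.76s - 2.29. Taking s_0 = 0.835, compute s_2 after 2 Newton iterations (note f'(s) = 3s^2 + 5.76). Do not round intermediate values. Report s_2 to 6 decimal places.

Newton update: s ← s − f(s)/f'(s).
s_0 = 0.835000: f = 3.101783, f' = 7.851675 → s_1 = 0.835000 - (3.101783)/(7.851675) = 0.439953
s_1 = 0.439953: f = 0.329284, f' = 6.340675 → s_2 = 0.439953 - (0.329284)/(6.340675) = 0.388021

0.388021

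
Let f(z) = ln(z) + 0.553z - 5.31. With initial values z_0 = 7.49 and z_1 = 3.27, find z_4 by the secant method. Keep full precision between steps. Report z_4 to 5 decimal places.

6.27970

f(z_0) = 0.845539, f(z_1) = -2.316900
z_2 = 3.270000 - (-2.316900)·(3.270000 - 7.490000)/(-2.316900 - (0.845539)) = 6.361702; f(z_2) = 0.058317
z_3 = 6.361702 - (0.058317)·(6.361702 - 3.270000)/(0.058317 - (-2.316900)) = 6.285793; f(z_3) = 0.004336
z_4 = 6.285793 - (0.004336)·(6.285793 - 6.361702)/(0.004336 - (0.058317)) = 6.279696; f(z_4) = -0.000006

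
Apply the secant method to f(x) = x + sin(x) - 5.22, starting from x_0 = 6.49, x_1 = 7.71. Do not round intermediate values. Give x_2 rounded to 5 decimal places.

5.59198

Secant update: x_(k+1) = x_k − f(x_k)·(x_k − x_(k-1))/(f(x_k) − f(x_(k-1))).
f(x_0) = 1.475344, f(x_1) = 3.479653
x_2 = 7.710000 - (3.479653)·(7.710000 - 6.490000)/(3.479653 - (1.475344)) = 5.591975; f(x_2) = -0.265495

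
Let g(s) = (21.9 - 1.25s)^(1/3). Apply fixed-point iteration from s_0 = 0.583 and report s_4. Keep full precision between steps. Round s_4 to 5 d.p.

s_1 = g(0.583000) = 2.766403
s_2 = g(2.766403) = 2.642019
s_3 = g(2.642019) = 2.649423
s_4 = g(2.649423) = 2.648984

2.64898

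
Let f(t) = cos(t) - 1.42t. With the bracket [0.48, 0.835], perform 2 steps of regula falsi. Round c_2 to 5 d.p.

0.58628

f(0.480000) = 0.205395, f(0.835000) = -0.514522
step 1: c = 0.581283, f(c) = 0.010337 > 0 → new bracket [0.581283, 0.835000]
step 2: c = 0.586280, f(c) = 0.000487 > 0 → new bracket [0.586280, 0.835000]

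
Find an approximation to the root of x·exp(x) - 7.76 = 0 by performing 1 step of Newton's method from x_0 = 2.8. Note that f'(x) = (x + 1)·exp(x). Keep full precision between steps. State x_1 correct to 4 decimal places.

2.1873

Newton update: x ← x − f(x)/f'(x).
x_0 = 2.800000: f = 38.285011, f' = 62.489658 → x_1 = 2.800000 - (38.285011)/(62.489658) = 2.187338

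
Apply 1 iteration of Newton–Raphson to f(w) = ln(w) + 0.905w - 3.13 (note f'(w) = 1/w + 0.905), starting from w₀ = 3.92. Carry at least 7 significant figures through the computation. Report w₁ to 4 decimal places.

Newton update: w ← w − f(w)/f'(w).
w_0 = 3.920000: f = 1.783692, f' = 1.160102 → w_1 = 3.920000 - (1.783692)/(1.160102) = 2.382470

2.3825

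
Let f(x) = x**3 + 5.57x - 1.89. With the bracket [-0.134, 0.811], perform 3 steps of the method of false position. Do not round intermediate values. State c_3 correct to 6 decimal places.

False-position update: c = (a·f(b) − b·f(a))/(f(b) − f(a)); replace the endpoint whose sign matches f(c).
f(-0.134000) = -2.638786, f(0.811000) = 3.160682
step 1: c = 0.295980, f(c) = -0.215465 < 0 → new bracket [0.295980, 0.811000]
step 2: c = 0.328848, f(c) = -0.022754 < 0 → new bracket [0.328848, 0.811000]
step 3: c = 0.332294, f(c) = -0.002429 < 0 → new bracket [0.332294, 0.811000]

0.332294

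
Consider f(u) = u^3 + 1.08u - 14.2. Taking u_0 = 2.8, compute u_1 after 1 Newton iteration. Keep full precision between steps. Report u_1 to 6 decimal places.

2.361951

f'(u) = 3u^2 + 1.08
u_0 = 2.800000: f = 10.776000, f' = 24.600000 → u_1 = 2.800000 - (10.776000)/(24.600000) = 2.361951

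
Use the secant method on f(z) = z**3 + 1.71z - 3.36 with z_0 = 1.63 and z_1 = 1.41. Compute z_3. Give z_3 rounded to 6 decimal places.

Secant update: z_(k+1) = z_k − f(z_k)·(z_k − z_(k-1))/(f(z_k) − f(z_(k-1))).
f(z_0) = 3.758047, f(z_1) = 1.854321
z_2 = 1.410000 - (1.854321)·(1.410000 - 1.630000)/(1.854321 - (3.758047)) = 1.195709; f(z_2) = 0.394194
z_3 = 1.195709 - (0.394194)·(1.195709 - 1.410000)/(0.394194 - (1.854321)) = 1.137857; f(z_3) = 0.058939

1.137857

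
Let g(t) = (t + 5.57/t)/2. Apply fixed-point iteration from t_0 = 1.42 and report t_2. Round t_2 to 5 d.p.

2.37821

t_1 = g(1.420000) = 2.671268
t_2 = g(2.671268) = 2.378210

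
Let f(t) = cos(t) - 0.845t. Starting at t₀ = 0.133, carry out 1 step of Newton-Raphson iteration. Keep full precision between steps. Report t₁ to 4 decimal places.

Newton update: t ← t − f(t)/f'(t).
f'(t) = -sin(t) - 0.845
t_0 = 0.133000: f = 0.878784, f' = -0.977608 → t_1 = 0.133000 - (0.878784)/(-0.977608) = 1.031912

1.0319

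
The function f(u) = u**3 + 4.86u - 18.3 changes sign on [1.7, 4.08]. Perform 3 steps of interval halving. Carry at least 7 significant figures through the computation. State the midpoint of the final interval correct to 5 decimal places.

f(1.700000) = -5.125000, f(4.080000) = 69.446112 (opposite signs)
step 1: m = 2.890000, f(m) = 19.882969 > 0 → root in [1.700000, 2.890000]
step 2: m = 2.295000, f(m) = 4.941522 > 0 → root in [1.700000, 2.295000]
step 3: m = 1.997500, f(m) = -0.622113 < 0 → root in [1.997500, 2.295000]
Midpoint of [1.997500, 2.295000] = 2.146250

2.14625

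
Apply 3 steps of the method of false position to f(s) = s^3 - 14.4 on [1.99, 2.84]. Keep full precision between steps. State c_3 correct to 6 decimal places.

2.431176

f(1.990000) = -6.519401, f(2.840000) = 8.506304
step 1: c = 2.358801, f(c) = -1.275772 < 0 → new bracket [2.358801, 2.840000]
step 2: c = 2.421558, f(c) = -0.200114 < 0 → new bracket [2.421558, 2.840000]
step 3: c = 2.431176, f(c) = -0.030248 < 0 → new bracket [2.431176, 2.840000]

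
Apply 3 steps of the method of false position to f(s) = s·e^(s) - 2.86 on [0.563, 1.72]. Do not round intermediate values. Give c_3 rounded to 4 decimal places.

0.9863

f(0.563000) = -1.871410, f(1.720000) = 6.745389
step 1: c = 0.814279, f(c) = -1.021726 < 0 → new bracket [0.814279, 1.720000]
step 2: c = 0.933422, f(c) = -0.486123 < 0 → new bracket [0.933422, 1.720000]
step 3: c = 0.986298, f(c) = -0.215448 < 0 → new bracket [0.986298, 1.720000]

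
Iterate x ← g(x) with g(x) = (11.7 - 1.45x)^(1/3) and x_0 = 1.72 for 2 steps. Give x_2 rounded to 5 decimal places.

2.05364

x_1 = g(1.720000) = 2.095835
x_2 = g(2.095835) = 2.053635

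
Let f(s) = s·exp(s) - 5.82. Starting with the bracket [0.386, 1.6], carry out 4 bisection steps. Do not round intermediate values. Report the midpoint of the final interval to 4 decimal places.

f(0.386000) = -5.252161, f(1.600000) = 2.104852 (opposite signs)
step 1: m = 0.993000, f(m) = -3.139575 < 0 → root in [0.993000, 1.600000]
step 2: m = 1.296500, f(m) = -1.079378 < 0 → root in [1.296500, 1.600000]
step 3: m = 1.448250, f(m) = 0.343260 > 0 → root in [1.296500, 1.448250]
step 4: m = 1.372375, f(m) = -0.406381 < 0 → root in [1.372375, 1.448250]
Midpoint of [1.372375, 1.448250] = 1.410312

1.4103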